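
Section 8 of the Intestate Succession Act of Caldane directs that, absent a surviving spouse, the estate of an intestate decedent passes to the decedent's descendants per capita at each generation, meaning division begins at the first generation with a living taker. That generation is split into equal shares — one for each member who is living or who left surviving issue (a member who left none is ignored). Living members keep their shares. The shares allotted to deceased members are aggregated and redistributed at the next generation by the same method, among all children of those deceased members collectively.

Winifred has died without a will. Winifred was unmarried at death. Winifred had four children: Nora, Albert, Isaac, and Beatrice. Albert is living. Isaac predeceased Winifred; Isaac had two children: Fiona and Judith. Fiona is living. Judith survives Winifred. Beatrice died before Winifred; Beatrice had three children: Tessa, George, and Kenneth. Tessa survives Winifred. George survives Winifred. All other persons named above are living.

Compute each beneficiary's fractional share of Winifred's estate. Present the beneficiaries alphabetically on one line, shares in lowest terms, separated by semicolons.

There is no surviving spouse, so the entire estate passes to Winifred's descendants per capita at each generation.
At generation 1 (Nora, Albert, Isaac, Beatrice) there are 4 shares of (1)/4 = 1/4 each.
Living: Nora and Albert — each takes 1/4.
Deceased: Isaac and Beatrice. Their combined 1/2 is pooled and carried to generation 2.
At generation 2 (Fiona, Judith, Tessa, George, Kenneth) there are 5 shares of (1/2)/5 = 1/10 each.
Living: Fiona, Judith, Tessa, George, and Kenneth — each takes 1/10.

Albert 1/4; Fiona 1/10; George 1/10; Judith 1/10; Kenneth 1/10; Nora 1/4; Tessa 1/10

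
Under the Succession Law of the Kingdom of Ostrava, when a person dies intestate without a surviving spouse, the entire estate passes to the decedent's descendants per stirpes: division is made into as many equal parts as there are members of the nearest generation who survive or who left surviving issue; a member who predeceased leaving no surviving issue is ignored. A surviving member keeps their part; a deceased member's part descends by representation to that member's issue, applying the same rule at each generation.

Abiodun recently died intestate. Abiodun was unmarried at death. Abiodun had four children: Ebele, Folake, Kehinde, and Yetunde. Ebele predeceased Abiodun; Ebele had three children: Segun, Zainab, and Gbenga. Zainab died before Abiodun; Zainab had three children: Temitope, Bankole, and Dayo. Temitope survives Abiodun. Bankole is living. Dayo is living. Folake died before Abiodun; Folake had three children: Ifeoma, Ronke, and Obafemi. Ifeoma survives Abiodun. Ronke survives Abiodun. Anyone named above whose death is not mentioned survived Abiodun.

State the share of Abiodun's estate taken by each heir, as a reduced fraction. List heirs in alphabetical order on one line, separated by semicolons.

Bankole 1/36; Dayo 1/36; Gbenga 1/12; Ifeoma 1/12; Kehinde 1/4; Obafemi 1/12; Ronke 1/12; Segun 1/12; Temitope 1/36; Yetunde 1/4

There is no surviving spouse, so the entire estate passes to Abiodun's descendants per stirpes.
The estate is divided into 4 equal shares of 1/4 among Ebele, Folake, Kehinde, Yetunde.
Ebele predeceased; the 1/4 allotted to Ebele's branch passes to Ebele's issue by representation.
The 1/4 is divided into 3 equal shares of 1/12 among Segun, Zainab, Gbenga.
Segun is living and takes 1/12.
Zainab predeceased; the 1/12 allotted to Zainab's branch passes to Zainab's issue by representation.
The 1/12 is divided into 3 equal shares of 1/36 among Temitope, Bankole, Dayo.
Temitope is living and takes 1/36.
Bankole is living and takes 1/36.
Dayo is living and takes 1/36.
Gbenga is living and takes 1/12.
Folake predeceased; the 1/4 allotted to Folake's branch passes to Folake's issue by representation.
The 1/4 is divided into 3 equal shares of 1/12 among Ifeoma, Ronke, Obafemi.
Ifeoma is living and takes 1/12.
Ronke is living and takes 1/12.
Obafemi is living and takes 1/12.
Kehinde is living and takes 1/4.
Yetunde is living and takes 1/4.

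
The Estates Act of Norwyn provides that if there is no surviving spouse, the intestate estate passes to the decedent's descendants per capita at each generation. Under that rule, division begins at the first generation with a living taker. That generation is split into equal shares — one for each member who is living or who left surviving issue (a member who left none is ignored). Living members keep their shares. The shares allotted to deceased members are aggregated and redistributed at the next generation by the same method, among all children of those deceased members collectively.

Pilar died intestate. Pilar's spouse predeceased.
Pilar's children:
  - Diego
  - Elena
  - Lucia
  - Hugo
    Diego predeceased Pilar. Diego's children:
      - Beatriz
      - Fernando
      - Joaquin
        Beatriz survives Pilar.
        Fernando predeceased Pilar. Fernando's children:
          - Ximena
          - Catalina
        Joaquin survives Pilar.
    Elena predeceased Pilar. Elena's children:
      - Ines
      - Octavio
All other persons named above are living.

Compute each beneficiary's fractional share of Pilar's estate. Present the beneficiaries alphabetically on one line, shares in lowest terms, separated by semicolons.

Beatriz 1/10; Catalina 1/20; Hugo 1/4; Ines 1/10; Joaquin 1/10; Lucia 1/4; Octavio 1/10; Ximena 1/20

There is no surviving spouse, so the entire estate passes to Pilar's descendants per capita at each generation.
At generation 1 (Diego, Elena, Lucia, Hugo) there are 4 shares of (1)/4 = 1/4 each.
Living: Lucia and Hugo — each takes 1/4.
Deceased: Diego and Elena. Their combined 1/2 is pooled and carried to generation 2.
At generation 2 (Beatriz, Fernando, Joaquin, Ines, Octavio) there are 5 shares of (1/2)/5 = 1/10 each.
Living: Beatriz, Joaquin, Ines, and Octavio — each takes 1/10.
Deceased: Fernando. That 1/10 share is carried to generation 3.
At generation 3 (Ximena, Catalina) there are 2 shares of (1/10)/2 = 1/20 each.
Living: Ximena and Catalina — each takes 1/20.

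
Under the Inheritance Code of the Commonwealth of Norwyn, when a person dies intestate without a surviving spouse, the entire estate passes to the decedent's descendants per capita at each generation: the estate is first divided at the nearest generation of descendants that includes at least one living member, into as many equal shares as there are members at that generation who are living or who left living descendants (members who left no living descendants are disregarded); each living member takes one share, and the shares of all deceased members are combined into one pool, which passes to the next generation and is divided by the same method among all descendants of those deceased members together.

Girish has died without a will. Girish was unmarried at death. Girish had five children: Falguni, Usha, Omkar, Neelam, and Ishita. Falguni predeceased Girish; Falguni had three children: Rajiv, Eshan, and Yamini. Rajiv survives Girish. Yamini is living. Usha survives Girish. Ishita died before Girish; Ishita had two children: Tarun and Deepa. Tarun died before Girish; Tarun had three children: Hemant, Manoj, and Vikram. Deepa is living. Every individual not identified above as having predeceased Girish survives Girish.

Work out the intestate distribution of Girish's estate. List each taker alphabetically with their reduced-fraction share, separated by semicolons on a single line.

There is no surviving spouse, so the entire estate passes to Girish's descendants per capita at each generation.
At generation 1 (Falguni, Usha, Omkar, Neelam, Ishita) there are 5 shares of (1)/5 = 1/5 each.
Living: Usha, Omkar, and Neelam — each takes 1/5.
Deceased: Falguni and Ishita. Their combined 2/5 is pooled and carried to generation 2.
At generation 2 (Rajiv, Eshan, Yamini, Tarun, Deepa) there are 5 shares of (2/5)/5 = 2/25 each.
Living: Rajiv, Eshan, Yamini, and Deepa — each takes 2/25.
Deceased: Tarun. That 2/25 share is carried to generation 3.
At generation 3 (Hemant, Manoj, Vikram) there are 3 shares of (2/25)/3 = 2/75 each.
Living: Hemant, Manoj, and Vikram — each takes 2/75.

Deepa 2/25; Eshan 2/25; Hemant 2/75; Manoj 2/75; Neelam 1/5; Omkar 1/5; Rajiv 2/25; Usha 1/5; Vikram 2/75; Yamini 2/25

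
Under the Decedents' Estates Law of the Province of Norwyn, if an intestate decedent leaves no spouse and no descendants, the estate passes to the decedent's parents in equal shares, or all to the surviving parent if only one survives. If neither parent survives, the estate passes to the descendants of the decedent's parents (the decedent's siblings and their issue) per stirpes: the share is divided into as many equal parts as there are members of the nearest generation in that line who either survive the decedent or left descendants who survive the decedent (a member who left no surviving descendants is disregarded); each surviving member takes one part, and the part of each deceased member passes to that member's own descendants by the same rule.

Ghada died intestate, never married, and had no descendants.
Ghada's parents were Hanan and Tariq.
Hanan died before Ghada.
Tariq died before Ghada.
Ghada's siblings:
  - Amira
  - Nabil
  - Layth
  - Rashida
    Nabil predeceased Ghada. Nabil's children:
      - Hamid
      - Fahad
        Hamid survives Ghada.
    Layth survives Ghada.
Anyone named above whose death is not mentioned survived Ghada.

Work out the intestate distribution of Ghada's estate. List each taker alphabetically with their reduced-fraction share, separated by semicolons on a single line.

Neither parent survives and there are no descendants, so the estate passes to Ghada's siblings and their issue per stirpes.
The estate is divided into 4 equal shares of 1/4 among Amira, Nabil, Layth, Rashida.
Amira is living and takes 1/4.
Nabil predeceased; the 1/4 allotted to Nabil's branch passes to Nabil's issue by representation.
The 1/4 is divided into 2 equal shares of 1/8 among Hamid, Fahad.
Hamid is living and takes 1/8.
Fahad is living and takes 1/8.
Layth is living and takes 1/4.
Rashida is living and takes 1/4.

Amira 1/4; Fahad 1/8; Hamid 1/8; Layth 1/4; Rashida 1/4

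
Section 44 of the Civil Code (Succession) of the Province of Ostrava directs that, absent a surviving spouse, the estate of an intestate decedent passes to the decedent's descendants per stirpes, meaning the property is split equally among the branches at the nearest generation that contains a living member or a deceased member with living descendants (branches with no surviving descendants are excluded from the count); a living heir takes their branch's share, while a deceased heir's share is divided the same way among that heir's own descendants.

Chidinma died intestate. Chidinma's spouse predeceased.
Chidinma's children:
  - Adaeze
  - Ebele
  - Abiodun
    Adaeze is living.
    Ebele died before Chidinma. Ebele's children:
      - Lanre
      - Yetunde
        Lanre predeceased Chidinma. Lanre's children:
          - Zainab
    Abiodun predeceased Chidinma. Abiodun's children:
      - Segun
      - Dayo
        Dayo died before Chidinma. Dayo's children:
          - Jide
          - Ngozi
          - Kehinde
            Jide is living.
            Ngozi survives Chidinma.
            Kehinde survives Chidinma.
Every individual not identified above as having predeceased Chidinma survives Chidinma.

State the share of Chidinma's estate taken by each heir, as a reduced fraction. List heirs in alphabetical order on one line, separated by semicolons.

Adaeze 1/3; Jide 1/18; Kehinde 1/18; Ngozi 1/18; Segun 1/6; Yetunde 1/6; Zainab 1/6

There is no surviving spouse, so the entire estate passes to Chidinma's descendants per stirpes.
The estate is divided into 3 equal shares of 1/3 among Adaeze, Ebele, Abiodun.
Adaeze is living and takes 1/3.
Ebele predeceased; the 1/3 allotted to Ebele's branch passes to Ebele's issue by representation.
The 1/3 is divided into 2 equal shares of 1/6 among Lanre, Yetunde.
Lanre predeceased; the 1/6 allotted to Lanre's branch passes to Lanre's issue by representation.
Zainab is the sole taker at this level and receives the full 1/6.
Yetunde is living and takes 1/6.
Abiodun predeceased; the 1/3 allotted to Abiodun's branch passes to Abiodun's issue by representation.
The 1/3 is divided into 2 equal shares of 1/6 among Segun, Dayo.
Segun is living and takes 1/6.
Dayo predeceased; the 1/6 allotted to Dayo's branch passes to Dayo's issue by representation.
The 1/6 is divided into 3 equal shares of 1/18 among Jide, Ngozi, Kehinde.
Jide is living and takes 1/18.
Ngozi is living and takes 1/18.
Kehinde is living and takes 1/18.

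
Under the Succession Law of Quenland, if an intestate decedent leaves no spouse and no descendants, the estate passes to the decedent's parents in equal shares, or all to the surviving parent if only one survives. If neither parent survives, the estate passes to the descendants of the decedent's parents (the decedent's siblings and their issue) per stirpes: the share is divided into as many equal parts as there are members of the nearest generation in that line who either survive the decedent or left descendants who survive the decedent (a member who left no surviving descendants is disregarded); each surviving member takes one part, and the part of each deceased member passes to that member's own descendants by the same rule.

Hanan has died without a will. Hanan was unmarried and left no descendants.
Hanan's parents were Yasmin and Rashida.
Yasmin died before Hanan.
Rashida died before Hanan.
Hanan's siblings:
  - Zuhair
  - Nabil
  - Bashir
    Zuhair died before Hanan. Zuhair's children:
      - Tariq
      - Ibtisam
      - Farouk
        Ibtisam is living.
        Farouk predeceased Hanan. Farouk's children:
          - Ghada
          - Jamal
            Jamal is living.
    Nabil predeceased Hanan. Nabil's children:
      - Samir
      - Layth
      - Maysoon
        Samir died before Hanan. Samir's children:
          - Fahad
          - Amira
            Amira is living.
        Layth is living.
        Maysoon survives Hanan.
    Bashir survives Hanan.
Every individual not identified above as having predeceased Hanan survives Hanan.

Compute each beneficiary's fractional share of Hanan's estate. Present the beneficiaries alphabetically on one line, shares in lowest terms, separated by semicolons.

Neither parent survives and there are no descendants, so the estate passes to Hanan's siblings and their issue per stirpes.
The estate is divided into 3 equal shares of 1/3 among Zuhair, Nabil, Bashir.
Zuhair predeceased; the 1/3 allotted to Zuhair's branch passes to Zuhair's issue by representation.
The 1/3 is divided into 3 equal shares of 1/9 among Tariq, Ibtisam, Farouk.
Tariq is living and takes 1/9.
Ibtisam is living and takes 1/9.
Farouk predeceased; the 1/9 allotted to Farouk's branch passes to Farouk's issue by representation.
The 1/9 is divided into 2 equal shares of 1/18 among Ghada, Jamal.
Ghada is living and takes 1/18.
Jamal is living and takes 1/18.
Nabil predeceased; the 1/3 allotted to Nabil's branch passes to Nabil's issue by representation.
The 1/3 is divided into 3 equal shares of 1/9 among Samir, Layth, Maysoon.
Samir predeceased; the 1/9 allotted to Samir's branch passes to Samir's issue by representation.
The 1/9 is divided into 2 equal shares of 1/18 among Fahad, Amira.
Fahad is living and takes 1/18.
Amira is living and takes 1/18.
Layth is living and takes 1/9.
Maysoon is living and takes 1/9.
Bashir is living and takes 1/3.

Amira 1/18; Bashir 1/3; Fahad 1/18; Ghada 1/18; Ibtisam 1/9; Jamal 1/18; Layth 1/9; Maysoon 1/9; Tariq 1/9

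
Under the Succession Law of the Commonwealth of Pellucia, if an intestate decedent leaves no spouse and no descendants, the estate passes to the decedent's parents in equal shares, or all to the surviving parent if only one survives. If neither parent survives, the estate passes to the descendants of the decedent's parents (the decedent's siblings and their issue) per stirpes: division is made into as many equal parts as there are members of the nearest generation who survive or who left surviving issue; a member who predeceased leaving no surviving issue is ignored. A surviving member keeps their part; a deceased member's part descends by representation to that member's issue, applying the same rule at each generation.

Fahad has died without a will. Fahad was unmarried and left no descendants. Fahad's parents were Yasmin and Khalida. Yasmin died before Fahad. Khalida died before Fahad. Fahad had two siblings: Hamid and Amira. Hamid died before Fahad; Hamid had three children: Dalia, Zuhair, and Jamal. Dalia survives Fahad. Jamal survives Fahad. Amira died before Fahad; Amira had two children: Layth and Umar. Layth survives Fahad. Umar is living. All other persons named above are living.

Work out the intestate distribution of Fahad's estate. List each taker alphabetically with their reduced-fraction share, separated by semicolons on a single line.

Neither parent survives and there are no descendants, so the estate passes to Fahad's siblings and their issue per stirpes.
The estate is divided into 2 equal shares of 1/2 among Hamid, Amira.
Hamid predeceased; the 1/2 allotted to Hamid's branch passes to Hamid's issue by representation.
The 1/2 is divided into 3 equal shares of 1/6 among Dalia, Zuhair, Jamal.
Dalia is living and takes 1/6.
Zuhair is living and takes 1/6.
Jamal is living and takes 1/6.
Amira predeceased; the 1/2 allotted to Amira's branch passes to Amira's issue by representation.
The 1/2 is divided into 2 equal shares of 1/4 among Layth, Umar.
Layth is living and takes 1/4.
Umar is living and takes 1/4.

Dalia 1/6; Jamal 1/6; Layth 1/4; Umar 1/4; Zuhair 1/6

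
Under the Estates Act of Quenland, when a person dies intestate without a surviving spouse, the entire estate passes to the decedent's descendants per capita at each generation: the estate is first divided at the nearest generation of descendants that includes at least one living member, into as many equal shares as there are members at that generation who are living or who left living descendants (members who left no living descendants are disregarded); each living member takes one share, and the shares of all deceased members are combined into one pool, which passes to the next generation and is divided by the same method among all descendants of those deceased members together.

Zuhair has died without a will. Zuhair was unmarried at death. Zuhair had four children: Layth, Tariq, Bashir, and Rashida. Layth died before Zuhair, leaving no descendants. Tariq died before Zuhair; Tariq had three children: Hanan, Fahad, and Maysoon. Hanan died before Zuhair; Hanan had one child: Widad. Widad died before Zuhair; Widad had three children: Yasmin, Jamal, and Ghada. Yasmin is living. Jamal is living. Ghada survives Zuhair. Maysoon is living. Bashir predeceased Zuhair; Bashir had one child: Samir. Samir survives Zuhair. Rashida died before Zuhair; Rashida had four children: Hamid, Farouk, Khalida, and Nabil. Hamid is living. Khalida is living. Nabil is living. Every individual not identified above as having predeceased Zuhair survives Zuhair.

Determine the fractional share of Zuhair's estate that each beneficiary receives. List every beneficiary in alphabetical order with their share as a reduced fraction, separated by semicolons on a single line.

Fahad 1/8; Farouk 1/8; Ghada 1/24; Hamid 1/8; Jamal 1/24; Khalida 1/8; Maysoon 1/8; Nabil 1/8; Samir 1/8; Yasmin 1/24

There is no surviving spouse, so the entire estate passes to Zuhair's descendants per capita at each generation.
No one at generation 1 (Tariq, Bashir, Rashida) is living; moving to the next generation.
At generation 2 (Hanan, Fahad, Maysoon, Samir, Hamid, Farouk, Khalida, Nabil) there are 8 shares of (1)/8 = 1/8 each.
Living: Fahad, Maysoon, Samir, Hamid, Farouk, Khalida, and Nabil — each takes 1/8.
Deceased: Hanan. That 1/8 share is carried to generation 3.
At generation 3 (Widad) there are 1 shares of (1/8)/1 = 1/8 each.
Deceased: Widad. That 1/8 share is carried to generation 4.
At generation 4 (Yasmin, Jamal, Ghada) there are 3 shares of (1/8)/3 = 1/24 each.
Living: Yasmin, Jamal, and Ghada — each takes 1/24.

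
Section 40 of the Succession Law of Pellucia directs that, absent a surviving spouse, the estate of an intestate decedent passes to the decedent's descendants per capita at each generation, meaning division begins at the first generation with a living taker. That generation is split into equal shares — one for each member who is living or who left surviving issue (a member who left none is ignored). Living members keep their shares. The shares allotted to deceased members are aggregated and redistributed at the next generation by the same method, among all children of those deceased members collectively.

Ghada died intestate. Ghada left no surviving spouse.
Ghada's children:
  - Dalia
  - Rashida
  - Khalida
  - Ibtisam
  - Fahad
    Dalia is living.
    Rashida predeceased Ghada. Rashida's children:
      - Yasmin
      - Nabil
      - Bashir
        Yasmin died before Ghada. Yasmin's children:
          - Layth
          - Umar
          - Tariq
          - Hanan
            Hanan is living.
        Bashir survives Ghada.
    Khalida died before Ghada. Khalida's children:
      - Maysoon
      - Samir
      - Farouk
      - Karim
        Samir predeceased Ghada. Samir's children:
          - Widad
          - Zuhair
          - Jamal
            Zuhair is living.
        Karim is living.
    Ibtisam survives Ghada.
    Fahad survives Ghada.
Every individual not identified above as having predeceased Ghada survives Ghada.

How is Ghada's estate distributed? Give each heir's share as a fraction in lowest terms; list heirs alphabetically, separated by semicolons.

Bashir 2/35; Dalia 1/5; Fahad 1/5; Farouk 2/35; Hanan 4/245; Ibtisam 1/5; Jamal 4/245; Karim 2/35; Layth 4/245; Maysoon 2/35; Nabil 2/35; Tariq 4/245; Umar 4/245; Widad 4/245; Zuhair 4/245

There is no surviving spouse, so the entire estate passes to Ghada's descendants per capita at each generation.
At generation 1 (Dalia, Rashida, Khalida, Ibtisam, Fahad) there are 5 shares of (1)/5 = 1/5 each.
Living: Dalia, Ibtisam, and Fahad — each takes 1/5.
Deceased: Rashida and Khalida. Their combined 2/5 is pooled and carried to generation 2.
At generation 2 (Yasmin, Nabil, Bashir, Maysoon, Samir, Farouk, Karim) there are 7 shares of (2/5)/7 = 2/35 each.
Living: Nabil, Bashir, Maysoon, Farouk, and Karim — each takes 2/35.
Deceased: Yasmin and Samir. Their combined 4/35 is pooled and carried to generation 3.
At generation 3 (Layth, Umar, Tariq, Hanan, Widad, Zuhair, Jamal) there are 7 shares of (4/35)/7 = 4/245 each.
Living: Layth, Umar, Tariq, Hanan, Widad, Zuhair, and Jamal — each takes 4/245.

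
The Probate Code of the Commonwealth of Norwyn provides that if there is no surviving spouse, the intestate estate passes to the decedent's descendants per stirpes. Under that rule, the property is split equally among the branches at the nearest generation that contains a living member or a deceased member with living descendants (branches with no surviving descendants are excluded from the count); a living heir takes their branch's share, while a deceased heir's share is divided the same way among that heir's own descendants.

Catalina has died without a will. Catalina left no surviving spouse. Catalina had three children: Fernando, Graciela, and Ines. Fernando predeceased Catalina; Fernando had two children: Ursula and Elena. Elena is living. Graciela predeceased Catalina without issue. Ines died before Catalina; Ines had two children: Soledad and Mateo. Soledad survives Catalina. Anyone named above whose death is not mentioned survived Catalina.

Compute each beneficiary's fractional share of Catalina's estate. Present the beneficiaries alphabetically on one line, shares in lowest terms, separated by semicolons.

Elena 1/4; Mateo 1/4; Soledad 1/4; Ursula 1/4

There is no surviving spouse, so the entire estate passes to Catalina's descendants per stirpes.
Graciela left no surviving issue, so that branch lapses and is disregarded.
The estate is divided into 2 equal shares of 1/2 among Fernando, Ines.
Fernando predeceased; the 1/2 allotted to Fernando's branch passes to Fernando's issue by representation.
The 1/2 is divided into 2 equal shares of 1/4 among Ursula, Elena.
Ursula is living and takes 1/4.
Elena is living and takes 1/4.
Ines predeceased; the 1/2 allotted to Ines's branch passes to Ines's issue by representation.
The 1/2 is divided into 2 equal shares of 1/4 among Soledad, Mateo.
Soledad is living and takes 1/4.
Mateo is living and takes 1/4.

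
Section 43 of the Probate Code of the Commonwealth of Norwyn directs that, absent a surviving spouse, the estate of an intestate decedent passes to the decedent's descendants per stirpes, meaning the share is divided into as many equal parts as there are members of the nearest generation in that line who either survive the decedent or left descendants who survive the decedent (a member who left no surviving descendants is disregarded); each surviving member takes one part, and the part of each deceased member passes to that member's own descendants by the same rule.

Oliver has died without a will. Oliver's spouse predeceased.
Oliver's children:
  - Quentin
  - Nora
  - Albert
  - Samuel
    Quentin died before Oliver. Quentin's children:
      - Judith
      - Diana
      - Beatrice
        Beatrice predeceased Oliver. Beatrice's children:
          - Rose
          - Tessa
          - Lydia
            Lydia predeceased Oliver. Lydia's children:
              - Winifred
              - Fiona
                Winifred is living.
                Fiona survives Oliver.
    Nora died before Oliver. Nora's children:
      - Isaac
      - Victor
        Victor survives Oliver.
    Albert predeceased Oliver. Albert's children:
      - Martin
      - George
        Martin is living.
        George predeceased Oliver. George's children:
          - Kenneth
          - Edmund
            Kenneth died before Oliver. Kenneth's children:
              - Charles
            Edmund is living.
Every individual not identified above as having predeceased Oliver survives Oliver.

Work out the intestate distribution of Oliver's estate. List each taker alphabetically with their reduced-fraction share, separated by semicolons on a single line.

Charles 1/16; Diana 1/12; Edmund 1/16; Fiona 1/72; Isaac 1/8; Judith 1/12; Martin 1/8; Rose 1/36; Samuel 1/4; Tessa 1/36; Victor 1/8; Winifred 1/72

There is no surviving spouse, so the entire estate passes to Oliver's descendants per stirpes.
The estate is divided into 4 equal shares of 1/4 among Quentin, Nora, Albert, Samuel.
Quentin predeceased; the 1/4 allotted to Quentin's branch passes to Quentin's issue by representation.
The 1/4 is divided into 3 equal shares of 1/12 among Judith, Diana, Beatrice.
Judith is living and takes 1/12.
Diana is living and takes 1/12.
Beatrice predeceased; the 1/12 allotted to Beatrice's branch passes to Beatrice's issue by representation.
The 1/12 is divided into 3 equal shares of 1/36 among Rose, Tessa, Lydia.
Rose is living and takes 1/36.
Tessa is living and takes 1/36.
Lydia predeceased; the 1/36 allotted to Lydia's branch passes to Lydia's issue by representation.
The 1/36 is divided into 2 equal shares of 1/72 among Winifred, Fiona.
Winifred is living and takes 1/72.
Fiona is living and takes 1/72.
Nora predeceased; the 1/4 allotted to Nora's branch passes to Nora's issue by representation.
The 1/4 is divided into 2 equal shares of 1/8 among Isaac, Victor.
Isaac is living and takes 1/8.
Victor is living and takes 1/8.
Albert predeceased; the 1/4 allotted to Albert's branch passes to Albert's issue by representation.
The 1/4 is divided into 2 equal shares of 1/8 among Martin, George.
Martin is living and takes 1/8.
George predeceased; the 1/8 allotted to George's branch passes to George's issue by representation.
The 1/8 is divided into 2 equal shares of 1/16 among Kenneth, Edmund.
Kenneth predeceased; the 1/16 allotted to Kenneth's branch passes to Kenneth's issue by representation.
Charles is the sole taker at this level and receives the full 1/16.
Edmund is living and takes 1/16.
Samuel is living and takes 1/4.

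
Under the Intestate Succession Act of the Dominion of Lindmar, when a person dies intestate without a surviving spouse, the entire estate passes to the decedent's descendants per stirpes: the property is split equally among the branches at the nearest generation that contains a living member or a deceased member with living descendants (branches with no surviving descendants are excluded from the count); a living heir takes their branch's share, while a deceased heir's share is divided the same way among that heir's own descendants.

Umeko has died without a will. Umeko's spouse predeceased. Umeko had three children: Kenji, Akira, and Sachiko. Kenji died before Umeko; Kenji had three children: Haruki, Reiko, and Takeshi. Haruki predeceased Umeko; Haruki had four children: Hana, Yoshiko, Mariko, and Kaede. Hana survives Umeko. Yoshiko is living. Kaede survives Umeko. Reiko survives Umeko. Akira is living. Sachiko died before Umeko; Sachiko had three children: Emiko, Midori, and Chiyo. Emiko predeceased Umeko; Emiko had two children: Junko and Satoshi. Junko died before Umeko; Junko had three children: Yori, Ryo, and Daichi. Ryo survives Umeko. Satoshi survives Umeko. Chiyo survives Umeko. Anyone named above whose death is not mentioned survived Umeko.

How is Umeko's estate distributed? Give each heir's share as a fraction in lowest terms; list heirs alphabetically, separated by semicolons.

Akira 1/3; Chiyo 1/9; Daichi 1/54; Hana 1/36; Kaede 1/36; Mariko 1/36; Midori 1/9; Reiko 1/9; Ryo 1/54; Satoshi 1/18; Takeshi 1/9; Yori 1/54; Yoshiko 1/36

There is no surviving spouse, so the entire estate passes to Umeko's descendants per stirpes.
The estate is divided into 3 equal shares of 1/3 among Kenji, Akira, Sachiko.
Kenji predeceased; the 1/3 allotted to Kenji's branch passes to Kenji's issue by representation.
The 1/3 is divided into 3 equal shares of 1/9 among Haruki, Reiko, Takeshi.
Haruki predeceased; the 1/9 allotted to Haruki's branch passes to Haruki's issue by representation.
The 1/9 is divided into 4 equal shares of 1/36 among Hana, Yoshiko, Mariko, Kaede.
Hana is living and takes 1/36.
Yoshiko is living and takes 1/36.
Mariko is living and takes 1/36.
Kaede is living and takes 1/36.
Reiko is living and takes 1/9.
Takeshi is living and takes 1/9.
Akira is living and takes 1/3.
Sachiko predeceased; the 1/3 allotted to Sachiko's branch passes to Sachiko's issue by representation.
The 1/3 is divided into 3 equal shares of 1/9 among Emiko, Midori, Chiyo.
Emiko predeceased; the 1/9 allotted to Emiko's branch passes to Emiko's issue by representation.
The 1/9 is divided into 2 equal shares of 1/18 among Junko, Satoshi.
Junko predeceased; the 1/18 allotted to Junko's branch passes to Junko's issue by representation.
The 1/18 is divided into 3 equal shares of 1/54 among Yori, Ryo, Daichi.
Yori is living and takes 1/54.
Ryo is living and takes 1/54.
Daichi is living and takes 1/54.
Satoshi is living and takes 1/18.
Midori is living and takes 1/9.
Chiyo is living and takes 1/9.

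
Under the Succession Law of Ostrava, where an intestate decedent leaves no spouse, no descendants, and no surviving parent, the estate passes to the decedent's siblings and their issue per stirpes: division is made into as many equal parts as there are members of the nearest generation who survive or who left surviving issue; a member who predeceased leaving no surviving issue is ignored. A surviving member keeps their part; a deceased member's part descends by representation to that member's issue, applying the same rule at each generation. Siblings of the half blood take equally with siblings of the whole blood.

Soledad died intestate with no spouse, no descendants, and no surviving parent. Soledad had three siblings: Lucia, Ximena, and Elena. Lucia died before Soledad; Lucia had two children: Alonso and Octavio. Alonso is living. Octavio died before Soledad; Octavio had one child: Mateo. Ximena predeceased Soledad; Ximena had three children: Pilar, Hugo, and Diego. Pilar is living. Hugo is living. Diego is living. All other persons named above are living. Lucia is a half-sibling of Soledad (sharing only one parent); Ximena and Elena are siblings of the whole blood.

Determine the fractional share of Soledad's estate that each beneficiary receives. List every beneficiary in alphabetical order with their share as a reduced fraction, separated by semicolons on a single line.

No spouse, descendants, or parent survives, so the estate passes to Soledad's siblings per stirpes.
Half-blood and whole-blood siblings take equally under the stated rule.
The estate is divided into 3 equal shares of 1/3 among Lucia, Ximena, Elena.
Lucia predeceased; the 1/3 allotted to Lucia's branch passes to Lucia's issue by representation.
The 1/3 is divided into 2 equal shares of 1/6 among Alonso, Octavio.
Alonso is living and takes 1/6.
Octavio predeceased; the 1/6 allotted to Octavio's branch passes to Octavio's issue by representation.
Mateo is the sole taker at this level and receives the full 1/6.
Ximena predeceased; the 1/3 allotted to Ximena's branch passes to Ximena's issue by representation.
The 1/3 is divided into 3 equal shares of 1/9 among Pilar, Hugo, Diego.
Pilar is living and takes 1/9.
Hugo is living and takes 1/9.
Diego is living and takes 1/9.
Elena is living and takes 1/3.

Alonso 1/6; Diego 1/9; Elena 1/3; Hugo 1/9; Mateo 1/6; Pilar 1/9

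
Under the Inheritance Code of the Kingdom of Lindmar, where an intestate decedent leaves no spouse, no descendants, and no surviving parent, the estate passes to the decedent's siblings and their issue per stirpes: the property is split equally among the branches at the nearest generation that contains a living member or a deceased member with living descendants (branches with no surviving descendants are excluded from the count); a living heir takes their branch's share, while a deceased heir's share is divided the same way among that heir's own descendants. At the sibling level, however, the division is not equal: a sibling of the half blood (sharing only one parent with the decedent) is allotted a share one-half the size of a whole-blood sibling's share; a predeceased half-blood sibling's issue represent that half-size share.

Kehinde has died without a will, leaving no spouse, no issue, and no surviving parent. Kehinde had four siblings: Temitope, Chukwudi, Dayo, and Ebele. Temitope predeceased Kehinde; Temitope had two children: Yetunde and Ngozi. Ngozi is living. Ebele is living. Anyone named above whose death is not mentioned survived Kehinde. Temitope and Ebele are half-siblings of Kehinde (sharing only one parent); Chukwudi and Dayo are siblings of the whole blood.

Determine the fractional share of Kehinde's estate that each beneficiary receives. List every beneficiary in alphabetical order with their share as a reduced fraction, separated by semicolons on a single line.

No spouse, descendants, or parent survives, so the estate passes to Kehinde's siblings per stirpes.
Half-blood siblings count for one-half the weight of whole-blood siblings at the initial division.
Dividing 1 in proportion to weights (total weight 3): Temitope (weight 1/2) → 1/6; Chukwudi (weight 1) → 1/3; Dayo (weight 1) → 1/3; Ebele (weight 1/2) → 1/6.
Temitope predeceased; the 1/6 allotted to Temitope's branch passes to Temitope's issue by representation.
The 1/6 is divided into 2 equal shares of 1/12 among Yetunde, Ngozi.
Yetunde is living and takes 1/12.
Ngozi is living and takes 1/12.
Chukwudi is living and takes 1/3.
Dayo is living and takes 1/3.
Ebele is living and takes 1/6.

Chukwudi 1/3; Dayo 1/3; Ebele 1/6; Ngozi 1/12; Yetunde 1/12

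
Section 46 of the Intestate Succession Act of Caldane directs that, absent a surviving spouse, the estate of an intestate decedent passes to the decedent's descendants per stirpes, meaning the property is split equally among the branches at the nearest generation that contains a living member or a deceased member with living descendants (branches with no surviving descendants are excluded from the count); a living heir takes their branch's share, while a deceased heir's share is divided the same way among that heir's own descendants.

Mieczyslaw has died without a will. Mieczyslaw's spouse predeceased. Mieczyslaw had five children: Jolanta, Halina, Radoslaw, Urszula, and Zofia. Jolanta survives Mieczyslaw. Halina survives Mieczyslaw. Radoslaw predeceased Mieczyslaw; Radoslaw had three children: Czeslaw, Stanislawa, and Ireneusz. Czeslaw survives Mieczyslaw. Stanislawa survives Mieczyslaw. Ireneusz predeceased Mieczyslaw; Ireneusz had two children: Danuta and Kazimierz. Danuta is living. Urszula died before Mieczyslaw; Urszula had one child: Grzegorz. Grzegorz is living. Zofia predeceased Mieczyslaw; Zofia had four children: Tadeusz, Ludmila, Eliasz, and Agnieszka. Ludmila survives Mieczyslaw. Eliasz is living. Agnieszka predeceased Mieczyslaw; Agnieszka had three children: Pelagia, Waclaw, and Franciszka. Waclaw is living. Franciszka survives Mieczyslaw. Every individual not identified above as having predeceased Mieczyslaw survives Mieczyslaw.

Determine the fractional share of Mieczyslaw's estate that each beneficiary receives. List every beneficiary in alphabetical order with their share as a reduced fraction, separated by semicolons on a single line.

There is no surviving spouse, so the entire estate passes to Mieczyslaw's descendants per stirpes.
The estate is divided into 5 equal shares of 1/5 among Jolanta, Halina, Radoslaw, Urszula, Zofia.
Jolanta is living and takes 1/5.
Halina is living and takes 1/5.
Radoslaw predeceased; the 1/5 allotted to Radoslaw's branch passes to Radoslaw's issue by representation.
The 1/5 is divided into 3 equal shares of 1/15 among Czeslaw, Stanislawa, Ireneusz.
Czeslaw is living and takes 1/15.
Stanislawa is living and takes 1/15.
Ireneusz predeceased; the 1/15 allotted to Ireneusz's branch passes to Ireneusz's issue by representation.
The 1/15 is divided into 2 equal shares of 1/30 among Danuta, Kazimierz.
Danuta is living and takes 1/30.
Kazimierz is living and takes 1/30.
Urszula predeceased; the 1/5 allotted to Urszula's branch passes to Urszula's issue by representation.
Grzegorz is the sole taker at this level and receives the full 1/5.
Zofia predeceased; the 1/5 allotted to Zofia's branch passes to Zofia's issue by representation.
The 1/5 is divided into 4 equal shares of 1/20 among Tadeusz, Ludmila, Eliasz, Agnieszka.
Tadeusz is living and takes 1/20.
Ludmila is living and takes 1/20.
Eliasz is living and takes 1/20.
Agnieszka predeceased; the 1/20 allotted to Agnieszka's branch passes to Agnieszka's issue by representation.
The 1/20 is divided into 3 equal shares of 1/60 among Pelagia, Waclaw, Franciszka.
Pelagia is living and takes 1/60.
Waclaw is living and takes 1/60.
Franciszka is living and takes 1/60.

Czeslaw 1/15; Danuta 1/30; Eliasz 1/20; Franciszka 1/60; Grzegorz 1/5; Halina 1/5; Jolanta 1/5; Kazimierz 1/30; Ludmila 1/20; Pelagia 1/60; Stanislawa 1/15; Tadeusz 1/20; Waclaw 1/60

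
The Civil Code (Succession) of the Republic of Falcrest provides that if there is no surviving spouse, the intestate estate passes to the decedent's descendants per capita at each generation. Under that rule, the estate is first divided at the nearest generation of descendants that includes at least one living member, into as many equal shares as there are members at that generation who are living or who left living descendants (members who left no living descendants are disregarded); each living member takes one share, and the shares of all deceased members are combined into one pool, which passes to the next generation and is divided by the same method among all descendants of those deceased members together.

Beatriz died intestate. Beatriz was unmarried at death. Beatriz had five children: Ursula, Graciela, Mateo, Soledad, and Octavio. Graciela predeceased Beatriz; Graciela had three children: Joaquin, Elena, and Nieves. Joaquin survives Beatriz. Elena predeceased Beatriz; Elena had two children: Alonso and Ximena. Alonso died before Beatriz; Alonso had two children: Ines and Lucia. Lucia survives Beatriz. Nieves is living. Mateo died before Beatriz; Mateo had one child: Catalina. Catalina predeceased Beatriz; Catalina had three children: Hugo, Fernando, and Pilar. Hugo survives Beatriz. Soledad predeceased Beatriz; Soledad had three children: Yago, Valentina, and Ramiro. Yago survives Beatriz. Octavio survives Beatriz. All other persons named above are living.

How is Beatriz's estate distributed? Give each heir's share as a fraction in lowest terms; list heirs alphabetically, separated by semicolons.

Fernando 6/175; Hugo 6/175; Ines 3/175; Joaquin 3/35; Lucia 3/175; Nieves 3/35; Octavio 1/5; Pilar 6/175; Ramiro 3/35; Ursula 1/5; Valentina 3/35; Ximena 6/175; Yago 3/35

There is no surviving spouse, so the entire estate passes to Beatriz's descendants per capita at each generation.
At generation 1 (Ursula, Graciela, Mateo, Soledad, Octavio) there are 5 shares of (1)/5 = 1/5 each.
Living: Ursula and Octavio — each takes 1/5.
Deceased: Graciela, Mateo, and Soledad. Their combined 3/5 is pooled and carried to generation 2.
At generation 2 (Joaquin, Elena, Nieves, Catalina, Yago, Valentina, Ramiro) there are 7 shares of (3/5)/7 = 3/35 each.
Living: Joaquin, Nieves, Yago, Valentina, and Ramiro — each takes 3/35.
Deceased: Elena and Catalina. Their combined 6/35 is pooled and carried to generation 3.
At generation 3 (Alonso, Ximena, Hugo, Fernando, Pilar) there are 5 shares of (6/35)/5 = 6/175 each.
Living: Ximena, Hugo, Fernando, and Pilar — each takes 6/175.
Deceased: Alonso. That 6/175 share is carried to generation 4.
At generation 4 (Ines, Lucia) there are 2 shares of (6/175)/2 = 3/175 each.
Living: Ines and Lucia — each takes 3/175.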